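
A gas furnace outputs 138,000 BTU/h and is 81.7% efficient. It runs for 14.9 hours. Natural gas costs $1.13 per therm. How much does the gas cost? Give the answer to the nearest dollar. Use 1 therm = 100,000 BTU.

Heat delivered = 138,000 BTU/h × 14.9 h = 2,056,200 BTU
Gas input = 2,056,200 / 0.817 = 2,516,769 BTU
= 2,516,769 / 100,000 = 25.17 therm
Cost = 25.17 × $1.13/therm = $28.44 ≈ $28

$28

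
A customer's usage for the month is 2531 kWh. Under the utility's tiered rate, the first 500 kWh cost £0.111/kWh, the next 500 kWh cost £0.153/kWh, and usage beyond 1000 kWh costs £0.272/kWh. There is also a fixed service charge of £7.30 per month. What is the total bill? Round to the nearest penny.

£555.73

First 500 kWh × £0.111 = £55.50
Next 500 kWh × £0.153 = £76.50
Remaining 1531 kWh × £0.272 = £416.43
Energy charge = £548.43; + service £7.30 = £555.73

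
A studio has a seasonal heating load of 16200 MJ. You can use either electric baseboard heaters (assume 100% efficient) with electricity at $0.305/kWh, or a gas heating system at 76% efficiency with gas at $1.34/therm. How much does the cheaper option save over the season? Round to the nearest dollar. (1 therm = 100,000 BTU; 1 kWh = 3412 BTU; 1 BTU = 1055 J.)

Heat load = 16200 MJ = 16,200,000,000 J / 1055 = 15,355,450 BTU
Gas: input = 15,355,450 / 0.76 = 20,204,540 BTU = 202 therm → 202 × $1.34 = $270.74
Electric: 15,355,450 BTU / 3412 = 4,500 kWh → × $0.305 = $1,372.63
Difference = |$270.74 − $1,372.63| = $1,101.89 ≈ $1102

$1102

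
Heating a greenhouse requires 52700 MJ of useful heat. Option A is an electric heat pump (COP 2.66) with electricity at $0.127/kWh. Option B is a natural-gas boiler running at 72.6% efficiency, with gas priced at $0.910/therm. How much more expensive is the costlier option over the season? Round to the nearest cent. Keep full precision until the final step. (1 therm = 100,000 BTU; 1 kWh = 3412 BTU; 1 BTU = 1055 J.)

Heat load = 52700 MJ = 52,700,000,000 J / 1055 = 49,952,607 BTU
Gas: input = 49,952,607 / 0.726 = 68,805,243 BTU = 688.1 therm → 688.1 × $0.910 = $626.13
Heat pump: 49,952,607 BTU / 3412 = 14,640 kWh heat; / 2.66 = 5,504 kWh in → × $0.127 = $698.99
Difference = |$626.13 − $698.99| = $72.86

$72.86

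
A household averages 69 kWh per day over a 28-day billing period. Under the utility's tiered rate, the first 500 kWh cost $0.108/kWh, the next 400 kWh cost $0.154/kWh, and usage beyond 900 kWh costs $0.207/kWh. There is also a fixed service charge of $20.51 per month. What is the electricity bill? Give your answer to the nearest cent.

$349.73

Usage = 69 kWh/day × 28 days = 1932 kWh
First 500 kWh × $0.108 = $54.00
Next 400 kWh × $0.154 = $61.60
Remaining 1032 kWh × $0.207 = $213.62
Energy charge = $329.22; + service $20.51 = $349.73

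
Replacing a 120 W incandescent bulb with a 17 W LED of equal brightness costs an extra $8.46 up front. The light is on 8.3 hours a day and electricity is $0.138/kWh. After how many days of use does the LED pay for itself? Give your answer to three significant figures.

71.7 days

Power saved = 120 − 17 = 103 W
Daily energy saved = 103 W × 8.3 h = 854.9 Wh = 0.8549 kWh
Daily savings = 0.8549 × $0.138 = $0.1180
Payback = $8.46 / $0.1180 per day = 71.71 days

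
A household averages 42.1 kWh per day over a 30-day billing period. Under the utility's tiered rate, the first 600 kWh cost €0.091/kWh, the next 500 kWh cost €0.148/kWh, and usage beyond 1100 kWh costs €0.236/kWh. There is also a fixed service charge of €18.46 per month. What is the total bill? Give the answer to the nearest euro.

€186

Usage = 42.1 kWh/day × 30 days = 1263 kWh
First 600 kWh × €0.091 = €54.60
Next 500 kWh × €0.148 = €74.00
Remaining 163 kWh × €0.236 = €38.47
Energy charge = €167.07; + service €18.46 = €185.53 ≈ €186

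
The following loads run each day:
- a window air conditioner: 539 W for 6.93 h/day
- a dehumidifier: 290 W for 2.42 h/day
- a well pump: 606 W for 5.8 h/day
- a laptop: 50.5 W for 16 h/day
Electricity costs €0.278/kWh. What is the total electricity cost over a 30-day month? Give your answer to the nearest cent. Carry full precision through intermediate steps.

window air conditioner: 539 W × 6.93 h × 30 d = 112,058 Wh = 112.1 kWh
dehumidifier: 290 W × 2.42 h × 30 d = 21,054 Wh = 21.05 kWh
well pump: 606 W × 5.8 h × 30 d = 105,444 Wh = 105.4 kWh
laptop: 50.5 W × 16 h × 30 d = 24,240 Wh = 24.24 kWh
Total energy = 112.1 + 21.05 + 105.4 + 24.24 = 262.8 kWh
Cost = 262.8 kWh × €0.278 = €73.06

€73.06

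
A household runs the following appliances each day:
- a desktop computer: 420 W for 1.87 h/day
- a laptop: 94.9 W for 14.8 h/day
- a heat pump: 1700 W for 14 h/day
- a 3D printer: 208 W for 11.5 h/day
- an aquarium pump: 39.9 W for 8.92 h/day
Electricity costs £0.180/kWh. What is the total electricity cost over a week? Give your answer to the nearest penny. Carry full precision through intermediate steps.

£36.21

desktop computer: 420 W × 1.87 h × 7 d = 5,498 Wh = 5.498 kWh
laptop: 94.9 W × 14.8 h × 7 d = 9,832 Wh = 9.832 kWh
heat pump: 1700 W × 14 h × 7 d = 166,600 Wh = 166.6 kWh
3D printer: 208 W × 11.5 h × 7 d = 16,744 Wh = 16.74 kWh
aquarium pump: 39.9 W × 8.92 h × 7 d = 2,491 Wh = 2.491 kWh
Total energy = 5.498 + 9.832 + 166.6 + 16.74 + 2.491 = 201.2 kWh
Cost = 201.2 kWh × £0.180 = £36.21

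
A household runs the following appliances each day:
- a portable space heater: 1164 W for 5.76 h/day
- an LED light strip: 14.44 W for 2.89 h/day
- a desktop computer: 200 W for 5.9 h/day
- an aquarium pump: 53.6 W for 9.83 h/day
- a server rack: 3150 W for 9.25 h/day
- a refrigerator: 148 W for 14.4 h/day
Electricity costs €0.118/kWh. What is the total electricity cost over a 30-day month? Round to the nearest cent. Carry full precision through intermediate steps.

€140.62

portable space heater: 1164 W × 5.76 h × 30 d = 201,139 Wh = 201.1 kWh
LED light strip: 14.44 W × 2.89 h × 30 d = 1,252 Wh = 1.252 kWh
desktop computer: 200 W × 5.9 h × 30 d = 35,400 Wh = 35.4 kWh
aquarium pump: 53.6 W × 9.83 h × 30 d = 15,807 Wh = 15.81 kWh
server rack: 3150 W × 9.25 h × 30 d = 874,125 Wh = 874.1 kWh
refrigerator: 148 W × 14.4 h × 30 d = 63,936 Wh = 63.94 kWh
Total energy = 201.1 + 1.252 + 35.4 + 15.81 + 874.1 + 63.94 = 1,192 kWh
Cost = 1,192 kWh × €0.118 = €140.62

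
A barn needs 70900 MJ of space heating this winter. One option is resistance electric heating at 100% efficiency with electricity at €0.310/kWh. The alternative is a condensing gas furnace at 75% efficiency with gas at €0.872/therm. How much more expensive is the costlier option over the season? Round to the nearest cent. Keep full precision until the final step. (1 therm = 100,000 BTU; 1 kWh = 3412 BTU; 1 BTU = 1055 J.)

€5324.50

Heat load = 70900 MJ = 70,900,000,000 J / 1055 = 67,203,791 BTU
Gas: input = 67,203,791 / 0.75 = 89,605,055 BTU = 896.1 therm → 896.1 × €0.872 = €781.36
Electric: 67,203,791 BTU / 3412 = 19,700 kWh → × €0.310 = €6,105.85
Difference = |€781.36 − €6,105.85| = €5,324.50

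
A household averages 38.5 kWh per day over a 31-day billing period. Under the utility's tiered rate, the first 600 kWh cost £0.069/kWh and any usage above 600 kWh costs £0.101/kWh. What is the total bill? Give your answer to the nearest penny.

Usage = 38.5 kWh/day × 31 days = 1193.5 kWh
First 600 kWh × £0.069 = £41.40
Remaining 593.5 kWh × £0.101 = £59.94
Total = £101.34

£101.34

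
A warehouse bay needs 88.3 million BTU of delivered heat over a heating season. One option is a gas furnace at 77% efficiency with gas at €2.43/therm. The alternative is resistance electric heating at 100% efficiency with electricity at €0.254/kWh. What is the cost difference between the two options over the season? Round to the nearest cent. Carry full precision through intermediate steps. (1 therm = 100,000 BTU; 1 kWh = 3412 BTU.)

€3786.72

Heat load = 88.3 × 10⁶ BTU = 88,300,000 BTU
Gas: input = 88,300,000 / 0.77 = 114,675,325 BTU = 1,147 therm → 1,147 × €2.43 = €2,786.61
Electric: 88,300,000 BTU / 3412 = 25,880 kWh → × €0.254 = €6,573.33
Difference = |€2,786.61 − €6,573.33| = €3,786.72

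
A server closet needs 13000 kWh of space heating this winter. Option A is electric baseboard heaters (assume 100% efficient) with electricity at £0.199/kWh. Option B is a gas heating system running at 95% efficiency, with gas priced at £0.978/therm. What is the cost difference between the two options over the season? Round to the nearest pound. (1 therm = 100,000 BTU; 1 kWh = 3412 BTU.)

£2130

Heat load = 13000 kWh × 3412 = 44,356,000 BTU
Gas: input = 44,356,000 / 0.95 = 46,690,526 BTU = 466.9 therm → 466.9 × £0.978 = £456.63
Electric: 44,356,000 BTU / 3412 = 13,000 kWh → × £0.199 = £2,587.00
Difference = |£456.63 − £2,587.00| = £2,130.37 ≈ £2130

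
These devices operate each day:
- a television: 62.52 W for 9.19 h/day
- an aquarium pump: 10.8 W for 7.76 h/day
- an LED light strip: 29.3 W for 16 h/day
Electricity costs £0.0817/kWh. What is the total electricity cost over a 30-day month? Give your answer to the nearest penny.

£2.76

television: 62.52 W × 9.19 h × 30 d = 17,237 Wh = 17.24 kWh
aquarium pump: 10.8 W × 7.76 h × 30 d = 2,514 Wh = 2.514 kWh
LED light strip: 29.3 W × 16 h × 30 d = 14,064 Wh = 14.06 kWh
Total energy = 17.24 + 2.514 + 14.06 = 33.82 kWh
Cost = 33.82 kWh × £0.0817 = £2.76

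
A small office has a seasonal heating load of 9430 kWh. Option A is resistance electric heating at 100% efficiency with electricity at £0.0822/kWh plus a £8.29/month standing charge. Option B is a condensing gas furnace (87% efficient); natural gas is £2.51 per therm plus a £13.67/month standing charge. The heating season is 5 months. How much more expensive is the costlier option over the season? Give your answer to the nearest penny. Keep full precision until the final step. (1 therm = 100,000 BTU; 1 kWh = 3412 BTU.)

Heat load = 9430 kWh × 3412 = 32,175,160 BTU
Gas: input = 32,175,160 / 0.87 = 36,982,943 BTU = 369.8 therm → 369.8 × £2.51 = £928.27; + 5 × £13.67 standing = £996.62
Electric: 32,175,160 BTU / 3412 = 9,430 kWh → × £0.0822 = £775.15; + 5 × £8.29 standing = £816.60
Difference = |£996.62 − £816.60| = £180.03

£180.03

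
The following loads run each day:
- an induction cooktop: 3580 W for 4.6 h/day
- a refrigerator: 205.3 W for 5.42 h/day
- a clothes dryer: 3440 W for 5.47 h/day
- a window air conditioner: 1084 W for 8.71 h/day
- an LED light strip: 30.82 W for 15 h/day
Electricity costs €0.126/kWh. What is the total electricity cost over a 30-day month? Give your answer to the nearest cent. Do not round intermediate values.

induction cooktop: 3580 W × 4.6 h × 30 d = 494,040 Wh = 494 kWh
refrigerator: 205.3 W × 5.42 h × 30 d = 33,382 Wh = 33.38 kWh
clothes dryer: 3440 W × 5.47 h × 30 d = 564,504 Wh = 564.5 kWh
window air conditioner: 1084 W × 8.71 h × 30 d = 283,249 Wh = 283.2 kWh
LED light strip: 30.82 W × 15 h × 30 d = 13,869 Wh = 13.87 kWh
Total energy = 494 + 33.38 + 564.5 + 283.2 + 13.87 = 1,389 kWh
Cost = 1,389 kWh × €0.126 = €175.02

€175.02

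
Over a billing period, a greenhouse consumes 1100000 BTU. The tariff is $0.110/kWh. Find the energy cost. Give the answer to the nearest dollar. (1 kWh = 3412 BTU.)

1100000 BTU × (0.00029308 kWh/BTU) = 322.4 kWh
Cost = 322.4 kWh × $0.110/kWh = $35.46 ≈ $35

$35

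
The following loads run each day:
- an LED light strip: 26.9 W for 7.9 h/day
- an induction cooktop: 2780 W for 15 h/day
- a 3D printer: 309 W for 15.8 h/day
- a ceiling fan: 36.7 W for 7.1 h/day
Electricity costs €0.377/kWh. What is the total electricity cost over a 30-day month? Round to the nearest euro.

LED light strip: 26.9 W × 7.9 h × 30 d = 6,375 Wh = 6.375 kWh
induction cooktop: 2780 W × 15 h × 30 d = 1,251,000 Wh = 1,251 kWh
3D printer: 309 W × 15.8 h × 30 d = 146,466 Wh = 146.5 kWh
ceiling fan: 36.7 W × 7.1 h × 30 d = 7,817 Wh = 7.817 kWh
Total energy = 6.375 + 1,251 + 146.5 + 7.817 = 1,412 kWh
Cost = 1,412 kWh × €0.377 = €532.20 ≈ €532

€532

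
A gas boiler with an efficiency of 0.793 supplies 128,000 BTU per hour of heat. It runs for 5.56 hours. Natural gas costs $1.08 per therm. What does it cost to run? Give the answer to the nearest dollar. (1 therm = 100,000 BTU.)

Heat delivered = 128,000 BTU/h × 5.56 h = 711,680 BTU
Gas input = 711,680 / 0.793 = 897,453 BTU
= 897,453 / 100,000 = 8.975 therm
Cost = 8.975 × $1.08/therm = $9.69 ≈ $10

$10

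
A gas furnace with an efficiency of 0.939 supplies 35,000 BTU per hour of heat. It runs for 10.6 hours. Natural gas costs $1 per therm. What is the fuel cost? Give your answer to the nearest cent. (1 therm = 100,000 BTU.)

Heat delivered = 35,000 BTU/h × 10.6 h = 371,000 BTU
Gas input = 371,000 / 0.939 = 395,101 BTU
= 395,101 / 100,000 = 3.951 therm
Cost = 3.951 × $1/therm = $3.95

$3.95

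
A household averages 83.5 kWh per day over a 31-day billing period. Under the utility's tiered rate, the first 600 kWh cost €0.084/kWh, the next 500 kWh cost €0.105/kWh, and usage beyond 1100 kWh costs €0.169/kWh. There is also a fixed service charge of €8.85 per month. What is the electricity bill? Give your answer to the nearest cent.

Usage = 83.5 kWh/day × 31 days = 2588.5 kWh
First 600 kWh × €0.084 = €50.40
Next 500 kWh × €0.105 = €52.50
Remaining 1488.5 kWh × €0.169 = €251.56
Energy charge = €354.46; + service €8.85 = €363.31

€363.31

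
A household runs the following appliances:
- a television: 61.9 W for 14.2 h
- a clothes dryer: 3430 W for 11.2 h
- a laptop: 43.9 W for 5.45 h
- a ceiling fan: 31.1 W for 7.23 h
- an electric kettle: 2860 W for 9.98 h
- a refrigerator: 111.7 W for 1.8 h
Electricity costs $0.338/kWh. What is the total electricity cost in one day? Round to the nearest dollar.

$23

television: 61.9 W × 14.2 h = 879 Wh = 0.879 kWh
clothes dryer: 3430 W × 11.2 h = 38,416 Wh = 38.42 kWh
laptop: 43.9 W × 5.45 h = 239 Wh = 0.2393 kWh
ceiling fan: 31.1 W × 7.23 h = 225 Wh = 0.2249 kWh
electric kettle: 2860 W × 9.98 h = 28,543 Wh = 28.54 kWh
refrigerator: 111.7 W × 1.8 h = 201 Wh = 0.2011 kWh
Total energy = 0.879 + 38.42 + 0.2393 + 0.2249 + 28.54 + 0.2011 = 68.5 kWh
Cost = 68.5 kWh × $0.338 = $23.15 ≈ $23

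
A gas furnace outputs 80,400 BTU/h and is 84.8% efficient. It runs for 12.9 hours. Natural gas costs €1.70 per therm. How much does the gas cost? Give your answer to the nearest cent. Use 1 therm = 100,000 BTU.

€20.79

Heat delivered = 80,400 BTU/h × 12.9 h = 1,037,160 BTU
Gas input = 1,037,160 / 0.848 = 1,223,066 BTU
= 1,223,066 / 100,000 = 12.23 therm
Cost = 12.23 × €1.70/therm = €20.79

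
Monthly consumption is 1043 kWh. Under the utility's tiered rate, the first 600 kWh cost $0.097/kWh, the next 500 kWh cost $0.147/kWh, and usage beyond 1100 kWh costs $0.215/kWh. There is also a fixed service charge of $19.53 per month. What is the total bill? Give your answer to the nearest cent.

$142.85

First 600 kWh × $0.097 = $58.20
Next 443 kWh × $0.147 = $65.12
Remaining tier: 0 kWh (not reached)
Energy charge = $123.32; + service $19.53 = $142.85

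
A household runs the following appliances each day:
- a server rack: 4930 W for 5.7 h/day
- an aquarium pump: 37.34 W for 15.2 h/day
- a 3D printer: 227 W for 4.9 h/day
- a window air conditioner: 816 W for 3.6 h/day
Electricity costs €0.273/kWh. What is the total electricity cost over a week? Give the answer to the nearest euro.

€63

server rack: 4930 W × 5.7 h × 7 d = 196,707 Wh = 196.7 kWh
aquarium pump: 37.34 W × 15.2 h × 7 d = 3,973 Wh = 3.973 kWh
3D printer: 227 W × 4.9 h × 7 d = 7,786 Wh = 7.786 kWh
window air conditioner: 816 W × 3.6 h × 7 d = 20,563 Wh = 20.56 kWh
Total energy = 196.7 + 3.973 + 7.786 + 20.56 = 229 kWh
Cost = 229 kWh × €0.273 = €62.52 ≈ €63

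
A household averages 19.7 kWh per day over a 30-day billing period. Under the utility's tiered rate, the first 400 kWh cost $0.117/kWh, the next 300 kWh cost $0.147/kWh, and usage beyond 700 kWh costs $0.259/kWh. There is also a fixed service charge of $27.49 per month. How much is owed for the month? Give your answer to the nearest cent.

Usage = 19.7 kWh/day × 30 days = 591 kWh
First 400 kWh × $0.117 = $46.80
Next 191 kWh × $0.147 = $28.08
Remaining tier: 0 kWh (not reached)
Energy charge = $74.88; + service $27.49 = $102.37

$102.37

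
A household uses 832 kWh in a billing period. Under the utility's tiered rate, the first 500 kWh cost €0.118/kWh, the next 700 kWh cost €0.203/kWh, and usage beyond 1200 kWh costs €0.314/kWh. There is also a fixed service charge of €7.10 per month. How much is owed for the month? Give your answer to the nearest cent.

First 500 kWh × €0.118 = €59.00
Next 332 kWh × €0.203 = €67.40
Remaining tier: 0 kWh (not reached)
Energy charge = €126.40; + service €7.10 = €133.50

€133.50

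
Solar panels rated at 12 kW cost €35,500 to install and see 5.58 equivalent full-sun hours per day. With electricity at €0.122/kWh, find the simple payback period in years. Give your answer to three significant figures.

11.9 years

Daily generation = 12 kW × 5.58 h = 66.96 kWh
Annual generation = 66.96 × 365 = 24440 kWh
Annual savings = 24440 × €0.122 = €2,981.73
Payback = €35,500 / €2,981.73 = 11.9 years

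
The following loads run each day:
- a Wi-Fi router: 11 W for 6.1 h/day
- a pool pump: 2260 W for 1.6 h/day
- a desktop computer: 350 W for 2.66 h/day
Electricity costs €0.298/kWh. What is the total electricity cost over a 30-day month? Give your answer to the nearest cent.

€41.25

Wi-Fi router: 11 W × 6.1 h × 30 d = 2,013 Wh = 2.013 kWh
pool pump: 2260 W × 1.6 h × 30 d = 108,480 Wh = 108.5 kWh
desktop computer: 350 W × 2.66 h × 30 d = 27,930 Wh = 27.93 kWh
Total energy = 2.013 + 108.5 + 27.93 = 138.4 kWh
Cost = 138.4 kWh × €0.298 = €41.25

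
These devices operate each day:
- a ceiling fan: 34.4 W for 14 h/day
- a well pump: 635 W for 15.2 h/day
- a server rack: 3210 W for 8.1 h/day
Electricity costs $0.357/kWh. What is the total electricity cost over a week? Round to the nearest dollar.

$90

ceiling fan: 34.4 W × 14 h × 7 d = 3,371 Wh = 3.371 kWh
well pump: 635 W × 15.2 h × 7 d = 67,564 Wh = 67.56 kWh
server rack: 3210 W × 8.1 h × 7 d = 182,007 Wh = 182 kWh
Total energy = 3.371 + 67.56 + 182 = 252.9 kWh
Cost = 252.9 kWh × $0.357 = $90.30 ≈ $90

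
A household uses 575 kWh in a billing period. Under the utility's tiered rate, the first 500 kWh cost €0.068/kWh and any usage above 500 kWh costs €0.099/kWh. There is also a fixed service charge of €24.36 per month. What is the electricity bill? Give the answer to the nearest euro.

First 500 kWh × €0.068 = €34.00
Remaining 75 kWh × €0.099 = €7.43
Energy charge = €41.42; + service €24.36 = €65.78 ≈ €66

€66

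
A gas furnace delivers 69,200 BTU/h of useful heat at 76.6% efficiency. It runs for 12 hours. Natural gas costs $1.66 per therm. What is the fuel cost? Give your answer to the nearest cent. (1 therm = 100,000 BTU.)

$18.00

Heat delivered = 69,200 BTU/h × 12 h = 830,400 BTU
Gas input = 830,400 / 0.766 = 1,084,073 BTU
= 1,084,073 / 100,000 = 10.84 therm
Cost = 10.84 × $1.66/therm = $18.00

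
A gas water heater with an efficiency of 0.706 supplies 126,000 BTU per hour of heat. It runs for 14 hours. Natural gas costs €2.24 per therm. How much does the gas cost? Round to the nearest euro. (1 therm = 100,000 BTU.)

€56

Heat delivered = 126,000 BTU/h × 14 h = 1,764,000 BTU
Gas input = 1,764,000 / 0.706 = 2,498,584 BTU
= 2,498,584 / 100,000 = 24.99 therm
Cost = 24.99 × €2.24/therm = €55.97 ≈ €56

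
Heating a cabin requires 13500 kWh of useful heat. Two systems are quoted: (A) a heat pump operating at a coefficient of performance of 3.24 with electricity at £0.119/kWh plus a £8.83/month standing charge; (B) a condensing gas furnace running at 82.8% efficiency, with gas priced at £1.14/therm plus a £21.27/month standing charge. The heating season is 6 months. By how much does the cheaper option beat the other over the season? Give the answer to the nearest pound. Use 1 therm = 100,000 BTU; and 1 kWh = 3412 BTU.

£213

Heat load = 13500 kWh × 3412 = 46,062,000 BTU
Gas: input = 46,062,000 / 0.828 = 55,630,435 BTU = 556.3 therm → 556.3 × £1.14 = £634.19; + 6 × £21.27 standing = £761.81
Heat pump: 46,062,000 BTU / 3412 = 13,500 kWh heat; / 3.24 = 4,167 kWh in → × £0.119 = £495.83; + 6 × £8.83 standing = £548.81
Difference = |£761.81 − £548.81| = £212.99 ≈ £213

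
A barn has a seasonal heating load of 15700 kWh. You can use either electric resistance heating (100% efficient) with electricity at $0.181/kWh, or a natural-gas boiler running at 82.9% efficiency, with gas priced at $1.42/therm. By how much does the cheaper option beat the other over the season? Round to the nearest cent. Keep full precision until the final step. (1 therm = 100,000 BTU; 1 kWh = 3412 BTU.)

$1924.12

Heat load = 15700 kWh × 3412 = 53,568,400 BTU
Gas: input = 53,568,400 / 0.829 = 64,618,094 BTU = 646.2 therm → 646.2 × $1.42 = $917.58
Electric: 53,568,400 BTU / 3412 = 15,700 kWh → × $0.181 = $2,841.70
Difference = |$917.58 − $2,841.70| = $1,924.12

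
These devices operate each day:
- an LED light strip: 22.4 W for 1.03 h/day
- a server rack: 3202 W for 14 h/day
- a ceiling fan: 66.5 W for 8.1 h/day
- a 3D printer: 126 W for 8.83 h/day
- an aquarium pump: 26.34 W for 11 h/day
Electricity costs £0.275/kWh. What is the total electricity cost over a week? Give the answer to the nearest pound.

£90

LED light strip: 22.4 W × 1.03 h × 7 d = 162 Wh = 0.1615 kWh
server rack: 3202 W × 14 h × 7 d = 313,796 Wh = 313.8 kWh
ceiling fan: 66.5 W × 8.1 h × 7 d = 3,771 Wh = 3.771 kWh
3D printer: 126 W × 8.83 h × 7 d = 7,788 Wh = 7.788 kWh
aquarium pump: 26.34 W × 11 h × 7 d = 2,028 Wh = 2.028 kWh
Total energy = 0.1615 + 313.8 + 3.771 + 7.788 + 2.028 = 327.5 kWh
Cost = 327.5 kWh × £0.275 = £90.07 ≈ £90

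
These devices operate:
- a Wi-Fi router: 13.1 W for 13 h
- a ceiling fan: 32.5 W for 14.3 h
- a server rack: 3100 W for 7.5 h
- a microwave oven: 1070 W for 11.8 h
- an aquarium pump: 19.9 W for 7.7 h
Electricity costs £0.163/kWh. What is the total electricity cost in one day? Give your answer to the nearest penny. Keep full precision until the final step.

Wi-Fi router: 13.1 W × 13 h = 170 Wh = 0.1703 kWh
ceiling fan: 32.5 W × 14.3 h = 465 Wh = 0.4647 kWh
server rack: 3100 W × 7.5 h = 23,250 Wh = 23.25 kWh
microwave oven: 1070 W × 11.8 h = 12,626 Wh = 12.63 kWh
aquarium pump: 19.9 W × 7.7 h = 153 Wh = 0.1532 kWh
Total energy = 0.1703 + 0.4647 + 23.25 + 12.63 + 0.1532 = 36.66 kWh
Cost = 36.66 kWh × £0.163 = £5.98

£5.98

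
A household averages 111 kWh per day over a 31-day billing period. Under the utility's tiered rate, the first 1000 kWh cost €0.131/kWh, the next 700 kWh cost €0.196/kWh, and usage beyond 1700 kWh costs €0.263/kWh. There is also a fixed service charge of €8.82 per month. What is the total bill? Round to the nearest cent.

Usage = 111 kWh/day × 31 days = 3441 kWh
First 1000 kWh × €0.131 = €131.00
Next 700 kWh × €0.196 = €137.20
Remaining 1741 kWh × €0.263 = €457.88
Energy charge = €726.08; + service €8.82 = €734.90

€734.90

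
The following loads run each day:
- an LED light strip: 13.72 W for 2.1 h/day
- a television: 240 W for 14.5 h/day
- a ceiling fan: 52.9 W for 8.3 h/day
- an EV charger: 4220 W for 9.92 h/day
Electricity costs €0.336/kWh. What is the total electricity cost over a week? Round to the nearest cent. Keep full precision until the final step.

LED light strip: 13.72 W × 2.1 h × 7 d = 202 Wh = 0.2017 kWh
television: 240 W × 14.5 h × 7 d = 24,360 Wh = 24.36 kWh
ceiling fan: 52.9 W × 8.3 h × 7 d = 3,073 Wh = 3.073 kWh
EV charger: 4220 W × 9.92 h × 7 d = 293,037 Wh = 293 kWh
Total energy = 0.2017 + 24.36 + 3.073 + 293 = 320.7 kWh
Cost = 320.7 kWh × €0.336 = €107.75

€107.75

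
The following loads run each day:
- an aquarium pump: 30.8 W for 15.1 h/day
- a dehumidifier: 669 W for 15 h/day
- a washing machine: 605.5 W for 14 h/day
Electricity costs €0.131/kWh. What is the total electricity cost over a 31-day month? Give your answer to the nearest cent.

€77.07

aquarium pump: 30.8 W × 15.1 h × 31 d = 14,417 Wh = 14.42 kWh
dehumidifier: 669 W × 15 h × 31 d = 311,085 Wh = 311.1 kWh
washing machine: 605.5 W × 14 h × 31 d = 262,787 Wh = 262.8 kWh
Total energy = 14.42 + 311.1 + 262.8 = 588.3 kWh
Cost = 588.3 kWh × €0.131 = €77.07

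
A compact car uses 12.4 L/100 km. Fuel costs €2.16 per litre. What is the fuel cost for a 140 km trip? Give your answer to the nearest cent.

Fuel = 12.4 L/100 km × 140 km / 100 = 17.36 L
Cost = 17.36 L × €2.16/L = €37.50

€37.50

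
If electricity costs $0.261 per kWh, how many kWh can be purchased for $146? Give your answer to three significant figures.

559 kWh

$146 / $0.261 per kWh = 559.4 kWh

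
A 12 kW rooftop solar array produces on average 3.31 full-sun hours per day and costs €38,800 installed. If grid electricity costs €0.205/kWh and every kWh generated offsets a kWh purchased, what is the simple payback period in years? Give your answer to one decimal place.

13.1 years

Daily generation = 12 kW × 3.31 h = 39.72 kWh
Annual generation = 39.72 × 365 = 14498 kWh
Annual savings = 14498 × €0.205 = €2,972.05
Payback = €38,800 / €2,972.05 = 13.1 years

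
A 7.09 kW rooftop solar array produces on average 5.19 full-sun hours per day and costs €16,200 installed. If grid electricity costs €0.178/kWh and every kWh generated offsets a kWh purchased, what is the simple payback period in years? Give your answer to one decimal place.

6.8 years

Daily generation = 7.09 kW × 5.19 h = 36.8 kWh
Annual generation = 36.8 × 365 = 13431 kWh
Annual savings = 13431 × €0.178 = €2,390.71
Payback = €16,200 / €2,390.71 = 6.78 years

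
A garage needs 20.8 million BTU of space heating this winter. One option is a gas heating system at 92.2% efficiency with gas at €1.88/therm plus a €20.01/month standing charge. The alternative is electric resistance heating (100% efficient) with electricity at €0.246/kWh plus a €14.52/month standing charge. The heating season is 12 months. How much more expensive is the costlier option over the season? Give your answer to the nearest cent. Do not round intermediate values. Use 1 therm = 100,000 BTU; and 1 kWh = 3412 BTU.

Heat load = 20.8 × 10⁶ BTU = 20,800,000 BTU
Gas: input = 20,800,000 / 0.922 = 22,559,653 BTU = 225.6 therm → 225.6 × €1.88 = €424.12; + 12 × €20.01 standing = €664.24
Electric: 20,800,000 BTU / 3412 = 6,096 kWh → × €0.246 = €1,499.65; + 12 × €14.52 standing = €1,673.89
Difference = |€664.24 − €1,673.89| = €1,009.65

€1009.65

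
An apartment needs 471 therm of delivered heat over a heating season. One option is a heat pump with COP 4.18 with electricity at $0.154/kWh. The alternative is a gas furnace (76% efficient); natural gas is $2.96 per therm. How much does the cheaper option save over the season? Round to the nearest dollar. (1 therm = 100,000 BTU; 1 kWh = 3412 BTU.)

$1326

Heat load = 471 therm × 100,000 = 47,100,000 BTU
Gas: input = 47,100,000 / 0.76 = 61,973,684 BTU = 619.7 therm → 619.7 × $2.96 = $1,834.42
Heat pump: 47,100,000 BTU / 3412 = 13,800 kWh heat; / 4.18 = 3,302 kWh in → × $0.154 = $508.58
Difference = |$1,834.42 − $508.58| = $1,325.84 ≈ $1326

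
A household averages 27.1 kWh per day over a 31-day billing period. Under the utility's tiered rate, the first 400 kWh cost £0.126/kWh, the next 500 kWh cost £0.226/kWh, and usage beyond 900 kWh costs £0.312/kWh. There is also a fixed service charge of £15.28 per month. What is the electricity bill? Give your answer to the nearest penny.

Usage = 27.1 kWh/day × 31 days = 840.1 kWh
First 400 kWh × £0.126 = £50.40
Next 440.1 kWh × £0.226 = £99.46
Remaining tier: 0 kWh (not reached)
Energy charge = £149.86; + service £15.28 = £165.14

£165.14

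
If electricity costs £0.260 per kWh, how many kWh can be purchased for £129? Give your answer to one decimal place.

496.2 kWh

£129 / £0.260 per kWh = 496.2 kWh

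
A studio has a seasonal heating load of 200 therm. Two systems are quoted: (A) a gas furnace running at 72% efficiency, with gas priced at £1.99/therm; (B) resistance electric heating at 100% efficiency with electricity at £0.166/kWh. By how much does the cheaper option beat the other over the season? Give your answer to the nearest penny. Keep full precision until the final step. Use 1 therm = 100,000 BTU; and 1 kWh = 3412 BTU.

Heat load = 200 therm × 100,000 = 20,000,000 BTU
Gas: input = 20,000,000 / 0.72 = 27,777,778 BTU = 277.8 therm → 277.8 × £1.99 = £552.78
Electric: 20,000,000 BTU / 3412 = 5,862 kWh → × £0.166 = £973.04
Difference = |£552.78 − £973.04| = £420.26

£420.26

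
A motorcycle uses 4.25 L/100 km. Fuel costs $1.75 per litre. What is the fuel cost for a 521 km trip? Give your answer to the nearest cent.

$38.75

Fuel = 4.25 L/100 km × 521 km / 100 = 22.14 L
Cost = 22.14 L × $1.75/L = $38.75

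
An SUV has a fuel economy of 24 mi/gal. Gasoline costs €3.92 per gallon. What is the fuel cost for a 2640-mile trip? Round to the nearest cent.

€431.20

Fuel = 2640 mi / 24 mpg = 110 gal
Cost = 110 gal × €3.92/gal = €431.20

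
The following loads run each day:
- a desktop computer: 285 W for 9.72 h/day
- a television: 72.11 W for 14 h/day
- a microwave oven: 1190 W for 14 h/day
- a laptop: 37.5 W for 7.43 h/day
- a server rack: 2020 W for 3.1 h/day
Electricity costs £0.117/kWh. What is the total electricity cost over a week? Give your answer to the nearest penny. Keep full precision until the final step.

£22.10

desktop computer: 285 W × 9.72 h × 7 d = 19,391 Wh = 19.39 kWh
television: 72.11 W × 14 h × 7 d = 7,067 Wh = 7.067 kWh
microwave oven: 1190 W × 14 h × 7 d = 116,620 Wh = 116.6 kWh
laptop: 37.5 W × 7.43 h × 7 d = 1,950 Wh = 1.95 kWh
server rack: 2020 W × 3.1 h × 7 d = 43,834 Wh = 43.83 kWh
Total energy = 19.39 + 7.067 + 116.6 + 1.95 + 43.83 = 188.9 kWh
Cost = 188.9 kWh × £0.117 = £22.10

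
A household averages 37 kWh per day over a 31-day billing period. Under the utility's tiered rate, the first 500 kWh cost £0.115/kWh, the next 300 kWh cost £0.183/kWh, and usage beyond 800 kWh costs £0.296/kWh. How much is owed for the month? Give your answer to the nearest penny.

Usage = 37 kWh/day × 31 days = 1147 kWh
First 500 kWh × £0.115 = £57.50
Next 300 kWh × £0.183 = £54.90
Remaining 347 kWh × £0.296 = £102.71
Total = £215.11

£215.11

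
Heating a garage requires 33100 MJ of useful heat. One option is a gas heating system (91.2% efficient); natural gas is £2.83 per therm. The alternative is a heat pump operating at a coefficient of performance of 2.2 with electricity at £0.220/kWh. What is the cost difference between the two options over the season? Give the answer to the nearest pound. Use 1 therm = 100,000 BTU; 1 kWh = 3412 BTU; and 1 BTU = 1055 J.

Heat load = 33100 MJ = 33,100,000,000 J / 1055 = 31,374,408 BTU
Gas: input = 31,374,408 / 0.912 = 34,401,763 BTU = 344 therm → 344 × £2.83 = £973.57
Heat pump: 31,374,408 BTU / 3412 = 9,195 kWh heat; / 2.2 = 4,180 kWh in → × £0.220 = £919.53
Difference = |£973.57 − £919.53| = £54.04 ≈ £54

£54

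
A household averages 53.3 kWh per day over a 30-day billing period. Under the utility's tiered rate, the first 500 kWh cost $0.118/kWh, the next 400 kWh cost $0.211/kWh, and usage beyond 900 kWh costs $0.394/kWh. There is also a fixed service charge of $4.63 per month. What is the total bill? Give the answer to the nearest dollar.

$423

Usage = 53.3 kWh/day × 30 days = 1599 kWh
First 500 kWh × $0.118 = $59.00
Next 400 kWh × $0.211 = $84.40
Remaining 699 kWh × $0.394 = $275.41
Energy charge = $418.81; + service $4.63 = $423.44 ≈ $423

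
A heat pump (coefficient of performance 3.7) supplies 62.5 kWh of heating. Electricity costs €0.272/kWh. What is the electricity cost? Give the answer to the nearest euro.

€5

Electrical input = 62.5 kWh / 3.7 = 16.89 kWh
Cost = 16.89 × €0.272/kWh = €4.59 ≈ €5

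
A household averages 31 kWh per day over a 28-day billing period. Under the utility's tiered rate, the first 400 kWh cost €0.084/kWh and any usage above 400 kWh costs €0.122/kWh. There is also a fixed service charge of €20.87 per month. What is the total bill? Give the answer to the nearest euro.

€112

Usage = 31 kWh/day × 28 days = 868 kWh
First 400 kWh × €0.084 = €33.60
Remaining 468 kWh × €0.122 = €57.10
Energy charge = €90.70; + service €20.87 = €111.57 ≈ €112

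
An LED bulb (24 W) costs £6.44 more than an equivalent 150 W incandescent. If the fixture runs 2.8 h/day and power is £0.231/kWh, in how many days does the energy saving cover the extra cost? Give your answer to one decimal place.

79.0 days

Power saved = 150 − 24 = 126 W
Daily energy saved = 126 W × 2.8 h = 352.8 Wh = 0.3528 kWh
Daily savings = 0.3528 × £0.231 = £0.0815
Payback = £6.44 / £0.0815 per day = 79.02 days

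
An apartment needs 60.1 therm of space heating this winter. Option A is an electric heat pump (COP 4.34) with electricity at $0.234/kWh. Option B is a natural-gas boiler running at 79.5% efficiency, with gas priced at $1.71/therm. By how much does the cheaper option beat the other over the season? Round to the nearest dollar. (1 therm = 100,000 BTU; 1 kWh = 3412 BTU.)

Heat load = 60.1 therm × 100,000 = 6,010,000 BTU
Gas: input = 6,010,000 / 0.795 = 7,559,748 BTU = 75.6 therm → 75.6 × $1.71 = $129.27
Heat pump: 6,010,000 BTU / 3412 = 1,761 kWh heat; / 4.34 = 405.9 kWh in → × $0.234 = $94.97
Difference = |$129.27 − $94.97| = $34.30 ≈ $34

$34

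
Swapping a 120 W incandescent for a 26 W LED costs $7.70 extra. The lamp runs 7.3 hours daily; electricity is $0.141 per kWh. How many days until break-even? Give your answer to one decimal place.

Power saved = 120 − 26 = 94 W
Daily energy saved = 94 W × 7.3 h = 686.2 Wh = 0.6862 kWh
Daily savings = 0.6862 × $0.141 = $0.0968
Payback = $7.70 / $0.0968 per day = 79.58 days

79.6 days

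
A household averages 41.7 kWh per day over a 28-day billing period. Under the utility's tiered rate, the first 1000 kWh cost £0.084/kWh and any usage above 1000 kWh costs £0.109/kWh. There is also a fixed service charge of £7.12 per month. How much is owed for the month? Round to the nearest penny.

£109.39

Usage = 41.7 kWh/day × 28 days = 1167.6 kWh
First 1000 kWh × £0.084 = £84.00
Remaining 167.6 kWh × £0.109 = £18.27
Energy charge = £102.27; + service £7.12 = £109.39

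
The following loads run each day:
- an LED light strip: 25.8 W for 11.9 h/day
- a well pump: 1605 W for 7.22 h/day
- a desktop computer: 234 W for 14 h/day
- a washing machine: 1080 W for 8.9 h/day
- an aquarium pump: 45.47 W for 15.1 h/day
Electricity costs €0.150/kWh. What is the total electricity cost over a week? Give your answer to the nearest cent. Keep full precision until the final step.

LED light strip: 25.8 W × 11.9 h × 7 d = 2,149 Wh = 2.149 kWh
well pump: 1605 W × 7.22 h × 7 d = 81,117 Wh = 81.12 kWh
desktop computer: 234 W × 14 h × 7 d = 22,932 Wh = 22.93 kWh
washing machine: 1080 W × 8.9 h × 7 d = 67,284 Wh = 67.28 kWh
aquarium pump: 45.47 W × 15.1 h × 7 d = 4,806 Wh = 4.806 kWh
Total energy = 2.149 + 81.12 + 22.93 + 67.28 + 4.806 = 178.3 kWh
Cost = 178.3 kWh × €0.150 = €26.74

€26.74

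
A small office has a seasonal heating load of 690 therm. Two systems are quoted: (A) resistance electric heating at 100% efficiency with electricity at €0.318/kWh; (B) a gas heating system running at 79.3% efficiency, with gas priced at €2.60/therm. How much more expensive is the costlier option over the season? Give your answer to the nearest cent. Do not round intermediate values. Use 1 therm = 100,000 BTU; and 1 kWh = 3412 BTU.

€4168.54

Heat load = 690 therm × 100,000 = 69,000,000 BTU
Gas: input = 69,000,000 / 0.793 = 87,011,349 BTU = 870.1 therm → 870.1 × €2.60 = €2,262.30
Electric: 69,000,000 BTU / 3412 = 20,220 kWh → × €0.318 = €6,430.83
Difference = |€2,262.30 − €6,430.83| = €4,168.54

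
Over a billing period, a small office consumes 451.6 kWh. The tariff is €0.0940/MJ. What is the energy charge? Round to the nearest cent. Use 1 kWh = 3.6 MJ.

€152.82

451.6 kWh × (3.6 MJ/kWh) = 1,626 MJ
Cost = 1,626 MJ × €0.0940/MJ = €152.82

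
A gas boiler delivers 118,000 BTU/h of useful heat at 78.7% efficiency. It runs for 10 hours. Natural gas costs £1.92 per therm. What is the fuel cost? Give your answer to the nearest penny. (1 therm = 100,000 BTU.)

£28.79

Heat delivered = 118,000 BTU/h × 10 h = 1,180,000 BTU
Gas input = 1,180,000 / 0.787 = 1,499,365 BTU
= 1,499,365 / 100,000 = 14.99 therm
Cost = 14.99 × £1.92/therm = £28.79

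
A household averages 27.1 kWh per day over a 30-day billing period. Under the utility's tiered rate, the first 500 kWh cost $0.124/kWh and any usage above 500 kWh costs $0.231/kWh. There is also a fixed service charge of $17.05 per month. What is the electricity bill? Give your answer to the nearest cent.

Usage = 27.1 kWh/day × 30 days = 813 kWh
First 500 kWh × $0.124 = $62.00
Remaining 313 kWh × $0.231 = $72.30
Energy charge = $134.30; + service $17.05 = $151.35

$151.35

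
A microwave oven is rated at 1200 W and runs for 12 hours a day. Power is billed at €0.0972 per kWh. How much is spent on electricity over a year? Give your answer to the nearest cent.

€510.88

Energy = 1200 W × 12 h/day × 365 days = 5,256,000 Wh = 5,256 kWh
Cost = 5,256 kWh × €0.0972/kWh = €510.88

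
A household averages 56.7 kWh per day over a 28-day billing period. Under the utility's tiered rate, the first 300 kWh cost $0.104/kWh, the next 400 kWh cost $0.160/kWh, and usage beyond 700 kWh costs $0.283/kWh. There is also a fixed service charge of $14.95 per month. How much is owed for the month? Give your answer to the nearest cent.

Usage = 56.7 kWh/day × 28 days = 1587.6 kWh
First 300 kWh × $0.104 = $31.20
Next 400 kWh × $0.160 = $64.00
Remaining 887.6 kWh × $0.283 = $251.19
Energy charge = $346.39; + service $14.95 = $361.34

$361.34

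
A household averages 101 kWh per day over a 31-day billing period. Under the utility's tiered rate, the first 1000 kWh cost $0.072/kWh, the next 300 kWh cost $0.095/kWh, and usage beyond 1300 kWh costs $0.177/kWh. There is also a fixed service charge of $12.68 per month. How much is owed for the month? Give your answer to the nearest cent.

$437.27

Usage = 101 kWh/day × 31 days = 3131 kWh
First 1000 kWh × $0.072 = $72.00
Next 300 kWh × $0.095 = $28.50
Remaining 1831 kWh × $0.177 = $324.09
Energy charge = $424.59; + service $12.68 = $437.27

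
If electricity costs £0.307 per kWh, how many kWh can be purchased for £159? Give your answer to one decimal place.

517.9 kWh

£159 / £0.307 per kWh = 517.9 kWh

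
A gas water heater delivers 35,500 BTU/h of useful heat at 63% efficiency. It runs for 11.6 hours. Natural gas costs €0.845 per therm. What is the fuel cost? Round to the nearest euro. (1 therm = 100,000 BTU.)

Heat delivered = 35,500 BTU/h × 11.6 h = 411,800 BTU
Gas input = 411,800 / 0.630 = 653,651 BTU
= 653,651 / 100,000 = 6.537 therm
Cost = 6.537 × €0.845/therm = €5.52 ≈ €6

€6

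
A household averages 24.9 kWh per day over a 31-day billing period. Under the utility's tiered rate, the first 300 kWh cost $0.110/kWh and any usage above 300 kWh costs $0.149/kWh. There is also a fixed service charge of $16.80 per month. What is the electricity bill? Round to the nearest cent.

$120.11

Usage = 24.9 kWh/day × 31 days = 771.9 kWh
First 300 kWh × $0.110 = $33.00
Remaining 471.9 kWh × $0.149 = $70.31
Energy charge = $103.31; + service $16.80 = $120.11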